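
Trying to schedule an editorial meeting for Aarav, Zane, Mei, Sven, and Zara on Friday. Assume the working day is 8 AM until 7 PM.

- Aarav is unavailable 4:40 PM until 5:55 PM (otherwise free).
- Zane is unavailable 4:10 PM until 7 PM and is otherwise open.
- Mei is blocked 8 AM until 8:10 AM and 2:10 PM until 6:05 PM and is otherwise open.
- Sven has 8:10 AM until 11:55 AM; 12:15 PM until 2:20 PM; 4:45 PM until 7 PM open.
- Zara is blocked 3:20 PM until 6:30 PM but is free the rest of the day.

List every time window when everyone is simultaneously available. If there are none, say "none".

Aarav free: 08:00-16:40, 17:55-19:00 (invert busy blocks within the working day).
Zane free: 08:00-16:10 (invert busy blocks within the working day).
Mei free: 08:10-14:10, 18:05-19:00 (invert busy blocks within the working day).
Sven free: 08:10-11:55, 12:15-14:20, 16:45-19:00.
Zara free: 08:00-15:20, 18:30-19:00 (invert busy blocks within the working day).
Aarav ∩ Zane: 08:00-16:10.
Aarav ∩ Zane ∩ Mei: 08:10-14:10.
Aarav ∩ Zane ∩ Mei ∩ Sven: 08:10-11:55, 12:15-14:10.
Aarav ∩ Zane ∩ Mei ∩ Sven ∩ Zara: 08:10-11:55, 12:15-14:10.

08:10-11:55, 12:15-14:10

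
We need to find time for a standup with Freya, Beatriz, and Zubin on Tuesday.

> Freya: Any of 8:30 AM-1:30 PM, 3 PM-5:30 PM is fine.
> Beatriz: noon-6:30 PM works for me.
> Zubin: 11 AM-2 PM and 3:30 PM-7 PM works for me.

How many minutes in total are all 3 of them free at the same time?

210

Freya ∩ Beatriz: 12:00-13:30, 15:00-17:30.
Freya ∩ Beatriz ∩ Zubin: 12:00-13:30, 15:30-17:30.
So the common availability across everyone is 12:00-13:30, 15:30-17:30.
Summing the common windows: 90 + 120 = 210 minutes.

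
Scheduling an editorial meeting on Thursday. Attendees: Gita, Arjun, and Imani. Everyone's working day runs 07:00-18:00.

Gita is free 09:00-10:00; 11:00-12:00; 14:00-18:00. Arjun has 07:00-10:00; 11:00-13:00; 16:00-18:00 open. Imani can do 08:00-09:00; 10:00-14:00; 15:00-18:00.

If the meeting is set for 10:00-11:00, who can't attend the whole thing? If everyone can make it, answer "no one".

Arjun, Gita

Gita: not fully free for 10:00-11:00. Arjun: not fully free for 10:00-11:00. Imani: free for 10:00-11:00.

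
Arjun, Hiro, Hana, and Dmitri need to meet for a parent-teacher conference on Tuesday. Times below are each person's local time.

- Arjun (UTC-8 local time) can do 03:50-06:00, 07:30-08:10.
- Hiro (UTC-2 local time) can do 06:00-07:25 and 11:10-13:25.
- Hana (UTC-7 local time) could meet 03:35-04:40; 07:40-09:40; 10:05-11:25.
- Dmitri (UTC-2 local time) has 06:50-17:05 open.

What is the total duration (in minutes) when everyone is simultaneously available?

0

Arjun in UTC: 11:50-14:00, 15:30-16:10 (add 8h to convert from UTC-8).
Hiro in UTC: 08:00-09:25, 13:10-15:25 (add 2h to convert from UTC-2).
Hana in UTC: 10:35-11:40, 14:40-16:40, 17:05-18:25 (add 7h to convert from UTC-7).
Dmitri in UTC: 08:50-19:05 (add 2h to convert from UTC-2).
Arjun ∩ Hiro: 13:10-14:00.
Arjun ∩ Hiro ∩ Hana: ∅.
Arjun ∩ Hiro ∩ Hana ∩ Dmitri: ∅.
There is no time when everyone is free.
There is no common window, so the total is 0 minutes.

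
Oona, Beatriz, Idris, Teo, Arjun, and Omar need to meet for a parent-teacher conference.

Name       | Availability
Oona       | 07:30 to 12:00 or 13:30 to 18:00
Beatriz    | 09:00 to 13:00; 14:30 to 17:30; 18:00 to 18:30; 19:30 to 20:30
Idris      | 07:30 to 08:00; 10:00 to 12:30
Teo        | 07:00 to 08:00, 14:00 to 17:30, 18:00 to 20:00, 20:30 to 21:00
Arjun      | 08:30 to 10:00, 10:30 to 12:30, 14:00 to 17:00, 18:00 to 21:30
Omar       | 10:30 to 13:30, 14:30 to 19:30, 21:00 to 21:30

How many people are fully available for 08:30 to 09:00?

Oona and Arjun can make the full 08:30-09:00 slot — that's 2.

2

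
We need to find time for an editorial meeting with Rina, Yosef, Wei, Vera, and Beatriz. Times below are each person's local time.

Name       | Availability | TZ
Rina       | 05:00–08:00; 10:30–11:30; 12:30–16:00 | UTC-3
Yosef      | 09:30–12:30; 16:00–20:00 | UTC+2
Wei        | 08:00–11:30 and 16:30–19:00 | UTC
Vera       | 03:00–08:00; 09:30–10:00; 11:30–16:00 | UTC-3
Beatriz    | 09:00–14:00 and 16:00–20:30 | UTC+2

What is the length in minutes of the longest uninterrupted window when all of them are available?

Rina in UTC: 08:00-11:00, 13:30-14:30, 15:30-19:00 (add 3h to convert from UTC-3).
Yosef in UTC: 07:30-10:30, 14:00-18:00 (subtract 2h to convert from UTC+2).
Wei in UTC: 08:00-11:30, 16:30-19:00.
Vera in UTC: 06:00-11:00, 12:30-13:00, 14:30-19:00 (add 3h to convert from UTC-3).
Beatriz in UTC: 07:00-12:00, 14:00-18:30 (subtract 2h to convert from UTC+2).
Rina ∩ Yosef: 08:00-10:30, 14:00-14:30, 15:30-18:00.
Rina ∩ Yosef ∩ Wei: 08:00-10:30, 16:30-18:00.
Rina ∩ Yosef ∩ Wei ∩ Vera: 08:00-10:30, 16:30-18:00.
Rina ∩ Yosef ∩ Wei ∩ Vera ∩ Beatriz: 08:00-10:30, 16:30-18:00.
Those are the intersection windows.
The longest is 08:00-10:30 at 150 minutes.

150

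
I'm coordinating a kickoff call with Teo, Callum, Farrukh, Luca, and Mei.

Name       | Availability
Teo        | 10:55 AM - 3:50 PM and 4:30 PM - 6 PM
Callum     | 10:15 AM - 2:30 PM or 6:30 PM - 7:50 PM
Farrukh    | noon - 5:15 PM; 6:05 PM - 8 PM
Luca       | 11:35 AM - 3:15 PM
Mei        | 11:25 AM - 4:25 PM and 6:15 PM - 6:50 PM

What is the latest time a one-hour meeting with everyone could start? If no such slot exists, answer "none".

13:30

Teo ∩ Callum: 10:55-14:30.
Teo ∩ Callum ∩ Farrukh: 12:00-14:30.
Teo ∩ Callum ∩ Farrukh ∩ Luca: 12:00-14:30.
Teo ∩ Callum ∩ Farrukh ∩ Luca ∩ Mei: 12:00-14:30.
The last common window of at least 60 minutes is 12:00-14:30; a 60-minute meeting can start as late as 13:30 and still end by 14:30.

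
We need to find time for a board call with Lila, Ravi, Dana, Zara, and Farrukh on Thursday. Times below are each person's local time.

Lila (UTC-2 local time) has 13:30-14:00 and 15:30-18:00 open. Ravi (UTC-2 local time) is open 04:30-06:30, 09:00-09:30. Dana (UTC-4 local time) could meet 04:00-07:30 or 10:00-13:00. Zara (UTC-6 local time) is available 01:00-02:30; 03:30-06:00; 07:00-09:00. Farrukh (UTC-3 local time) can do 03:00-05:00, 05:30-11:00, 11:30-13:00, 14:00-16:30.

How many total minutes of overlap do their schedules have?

0

Lila in UTC: 15:30-16:00, 17:30-20:00 (add 2h to convert from UTC-2).
Ravi in UTC: 06:30-08:30, 11:00-11:30 (add 2h to convert from UTC-2).
Dana in UTC: 08:00-11:30, 14:00-17:00 (add 4h to convert from UTC-4).
Zara in UTC: 07:00-08:30, 09:30-12:00, 13:00-15:00 (add 6h to convert from UTC-6).
Farrukh in UTC: 06:00-08:00, 08:30-14:00, 14:30-16:00, 17:00-19:30 (add 3h to convert from UTC-3).
Lila ∩ Ravi: ∅.
Lila ∩ Ravi ∩ Dana: ∅.
Lila ∩ Ravi ∩ Dana ∩ Zara: ∅.
Lila ∩ Ravi ∩ Dana ∩ Zara ∩ Farrukh: ∅.
There is no time when everyone is free.
There is no common window, so the total is 0 minutes.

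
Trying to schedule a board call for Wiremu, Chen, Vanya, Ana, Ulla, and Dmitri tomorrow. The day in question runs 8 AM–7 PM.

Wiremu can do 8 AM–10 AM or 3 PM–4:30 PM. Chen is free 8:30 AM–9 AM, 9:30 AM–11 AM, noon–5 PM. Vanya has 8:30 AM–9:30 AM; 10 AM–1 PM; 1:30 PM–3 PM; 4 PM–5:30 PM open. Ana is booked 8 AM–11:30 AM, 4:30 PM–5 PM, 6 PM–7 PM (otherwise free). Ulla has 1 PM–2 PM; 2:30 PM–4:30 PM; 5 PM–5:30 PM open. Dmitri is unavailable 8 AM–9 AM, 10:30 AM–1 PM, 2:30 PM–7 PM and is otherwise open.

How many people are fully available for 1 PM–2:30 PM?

3

Wiremu free: 08:00-10:00, 15:00-16:30.
Chen free: 08:30-09:00, 09:30-11:00, 12:00-17:00.
Vanya free: 08:30-09:30, 10:00-13:00, 13:30-15:00, 16:00-17:30.
Ana free: 11:30-16:30, 17:00-18:00 (invert busy blocks within the working day).
Ulla free: 13:00-14:00, 14:30-16:30, 17:00-17:30.
Dmitri free: 09:00-10:30, 13:00-14:30 (invert busy blocks within the working day).
Chen, Ana, and Dmitri can make the full 13:00-14:30 slot — that's 3.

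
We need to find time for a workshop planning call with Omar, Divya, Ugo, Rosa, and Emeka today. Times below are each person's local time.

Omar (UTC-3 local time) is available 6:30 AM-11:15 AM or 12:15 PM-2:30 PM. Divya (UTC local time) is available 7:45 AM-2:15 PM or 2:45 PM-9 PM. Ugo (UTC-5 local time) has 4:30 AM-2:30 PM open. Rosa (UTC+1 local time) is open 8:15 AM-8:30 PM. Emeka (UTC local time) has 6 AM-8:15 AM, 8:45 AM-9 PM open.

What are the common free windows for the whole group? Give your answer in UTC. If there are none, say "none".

09:30-14:15, 15:15-17:30

Omar in UTC: 09:30-14:15, 15:15-17:30 (add 3h to convert from UTC-3).
Divya in UTC: 07:45-14:15, 14:45-21:00.
Ugo in UTC: 09:30-19:30 (add 5h to convert from UTC-5).
Rosa in UTC: 07:15-19:30 (subtract 1h to convert from UTC+1).
Emeka in UTC: 06:00-08:15, 08:45-21:00.
Omar ∩ Divya: 09:30-14:15, 15:15-17:30.
Omar ∩ Divya ∩ Ugo: 09:30-14:15, 15:15-17:30.
Omar ∩ Divya ∩ Ugo ∩ Rosa: 09:30-14:15, 15:15-17:30.
Omar ∩ Divya ∩ Ugo ∩ Rosa ∩ Emeka: 09:30-14:15, 15:15-17:30.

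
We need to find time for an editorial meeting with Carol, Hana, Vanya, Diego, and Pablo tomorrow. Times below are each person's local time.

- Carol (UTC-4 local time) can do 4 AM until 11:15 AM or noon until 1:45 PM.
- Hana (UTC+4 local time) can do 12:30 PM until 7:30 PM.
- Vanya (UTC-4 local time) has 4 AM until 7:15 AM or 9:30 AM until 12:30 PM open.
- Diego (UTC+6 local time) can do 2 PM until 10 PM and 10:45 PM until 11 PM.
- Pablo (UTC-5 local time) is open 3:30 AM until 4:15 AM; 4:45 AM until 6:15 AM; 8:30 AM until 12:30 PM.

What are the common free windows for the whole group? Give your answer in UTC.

08:30-09:15, 09:45-11:15, 13:30-15:15

Carol in UTC: 08:00-15:15, 16:00-17:45 (add 4h to convert from UTC-4).
Hana in UTC: 08:30-15:30 (subtract 4h to convert from UTC+4).
Vanya in UTC: 08:00-11:15, 13:30-16:30 (add 4h to convert from UTC-4).
Diego in UTC: 08:00-16:00, 16:45-17:00 (subtract 6h to convert from UTC+6).
Pablo in UTC: 08:30-09:15, 09:45-11:15, 13:30-17:30 (add 5h to convert from UTC-5).
Carol ∩ Hana: 08:30-15:15.
Carol ∩ Hana ∩ Vanya: 08:30-11:15, 13:30-15:15.
Carol ∩ Hana ∩ Vanya ∩ Diego: 08:30-11:15, 13:30-15:15.
Carol ∩ Hana ∩ Vanya ∩ Diego ∩ Pablo: 08:30-09:15, 09:45-11:15, 13:30-15:15.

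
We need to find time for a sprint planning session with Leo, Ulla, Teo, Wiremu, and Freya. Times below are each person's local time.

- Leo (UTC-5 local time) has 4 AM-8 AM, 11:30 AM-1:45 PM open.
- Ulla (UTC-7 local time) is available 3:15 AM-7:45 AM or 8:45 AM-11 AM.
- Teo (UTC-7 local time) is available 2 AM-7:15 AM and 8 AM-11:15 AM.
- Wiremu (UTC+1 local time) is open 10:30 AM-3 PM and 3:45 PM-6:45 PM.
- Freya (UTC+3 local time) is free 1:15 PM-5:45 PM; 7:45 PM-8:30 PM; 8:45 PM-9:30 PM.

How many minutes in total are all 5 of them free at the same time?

Leo in UTC: 09:00-13:00, 16:30-18:45 (add 5h to convert from UTC-5).
Ulla in UTC: 10:15-14:45, 15:45-18:00 (add 7h to convert from UTC-7).
Teo in UTC: 09:00-14:15, 15:00-18:15 (add 7h to convert from UTC-7).
Wiremu in UTC: 09:30-14:00, 14:45-17:45 (subtract 1h to convert from UTC+1).
Freya in UTC: 10:15-14:45, 16:45-17:30, 17:45-18:30 (subtract 3h to convert from UTC+3).
Leo ∩ Ulla: 10:15-13:00, 16:30-18:00.
Leo ∩ Ulla ∩ Teo: 10:15-13:00, 16:30-18:00.
Leo ∩ Ulla ∩ Teo ∩ Wiremu: 10:15-13:00, 16:30-17:45.
Leo ∩ Ulla ∩ Teo ∩ Wiremu ∩ Freya: 10:15-13:00, 16:45-17:30.
So the common availability across everyone is 10:15-13:00, 16:45-17:30.
Summing the common windows: 165 + 45 = 210 minutes.

210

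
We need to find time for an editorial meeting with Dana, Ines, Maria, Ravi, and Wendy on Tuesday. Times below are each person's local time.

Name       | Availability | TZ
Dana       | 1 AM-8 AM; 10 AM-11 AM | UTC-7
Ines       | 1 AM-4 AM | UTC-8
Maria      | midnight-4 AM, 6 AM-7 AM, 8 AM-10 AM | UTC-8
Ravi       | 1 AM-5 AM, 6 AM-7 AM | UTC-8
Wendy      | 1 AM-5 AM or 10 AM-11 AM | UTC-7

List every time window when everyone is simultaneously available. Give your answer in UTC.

09:00-12:00

Dana in UTC: 08:00-15:00, 17:00-18:00 (add 7h to convert from UTC-7).
Ines in UTC: 09:00-12:00 (add 8h to convert from UTC-8).
Maria in UTC: 08:00-12:00, 14:00-15:00, 16:00-18:00 (add 8h to convert from UTC-8).
Ravi in UTC: 09:00-13:00, 14:00-15:00 (add 8h to convert from UTC-8).
Wendy in UTC: 08:00-12:00, 17:00-18:00 (add 7h to convert from UTC-7).
Dana ∩ Ines: 09:00-12:00.
Dana ∩ Ines ∩ Maria: 09:00-12:00.
Dana ∩ Ines ∩ Maria ∩ Ravi: 09:00-12:00.
Dana ∩ Ines ∩ Maria ∩ Ravi ∩ Wendy: 09:00-12:00.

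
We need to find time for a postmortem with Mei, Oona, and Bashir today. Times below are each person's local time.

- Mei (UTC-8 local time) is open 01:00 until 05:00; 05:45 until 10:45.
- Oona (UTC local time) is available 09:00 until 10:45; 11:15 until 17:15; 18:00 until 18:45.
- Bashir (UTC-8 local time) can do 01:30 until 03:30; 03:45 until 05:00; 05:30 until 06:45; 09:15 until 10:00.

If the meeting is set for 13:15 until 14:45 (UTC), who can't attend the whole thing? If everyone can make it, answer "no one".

Mei in UTC: 09:00-13:00, 13:45-18:45 (add 8h to convert from UTC-8).
Oona in UTC: 09:00-10:45, 11:15-17:15, 18:00-18:45.
Bashir in UTC: 09:30-11:30, 11:45-13:00, 13:30-14:45, 17:15-18:00 (add 8h to convert from UTC-8).
Mei: not fully free for 13:15-14:45. Oona: free for 13:15-14:45. Bashir: not fully free for 13:15-14:45.

Bashir, Mei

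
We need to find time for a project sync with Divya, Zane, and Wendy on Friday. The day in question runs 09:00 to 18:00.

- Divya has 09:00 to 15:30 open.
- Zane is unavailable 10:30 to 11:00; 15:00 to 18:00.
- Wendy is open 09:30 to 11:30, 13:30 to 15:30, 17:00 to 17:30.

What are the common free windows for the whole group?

09:30-10:30, 11:00-11:30, 13:30-15:00

Divya free: 09:00-15:30.
Zane free: 09:00-10:30, 11:00-15:00 (invert busy blocks within the working day).
Wendy free: 09:30-11:30, 13:30-15:30, 17:00-17:30.
Divya ∩ Zane: 09:00-10:30, 11:00-15:00.
Divya ∩ Zane ∩ Wendy: 09:30-10:30, 11:00-11:30, 13:30-15:00.
So the common availability across everyone is 09:30-10:30, 11:00-11:30, 13:30-15:00.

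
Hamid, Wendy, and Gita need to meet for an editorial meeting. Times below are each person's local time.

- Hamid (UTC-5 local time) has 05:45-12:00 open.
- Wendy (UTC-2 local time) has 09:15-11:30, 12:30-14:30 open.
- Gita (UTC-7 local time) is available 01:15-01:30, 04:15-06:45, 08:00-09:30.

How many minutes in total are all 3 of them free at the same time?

225

Hamid in UTC: 10:45-17:00 (add 5h to convert from UTC-5).
Wendy in UTC: 11:15-13:30, 14:30-16:30 (add 2h to convert from UTC-2).
Gita in UTC: 08:15-08:30, 11:15-13:45, 15:00-16:30 (add 7h to convert from UTC-7).
Hamid ∩ Wendy: 11:15-13:30, 14:30-16:30.
Hamid ∩ Wendy ∩ Gita: 11:15-13:30, 15:00-16:30.
Summing the common windows: 135 + 90 = 225 minutes.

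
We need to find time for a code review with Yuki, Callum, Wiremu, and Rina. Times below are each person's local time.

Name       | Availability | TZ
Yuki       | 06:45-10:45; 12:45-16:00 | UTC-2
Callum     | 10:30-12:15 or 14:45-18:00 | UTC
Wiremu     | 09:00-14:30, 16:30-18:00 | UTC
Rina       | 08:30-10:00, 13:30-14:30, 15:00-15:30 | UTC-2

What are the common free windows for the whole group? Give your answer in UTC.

Yuki in UTC: 08:45-12:45, 14:45-18:00 (add 2h to convert from UTC-2).
Callum in UTC: 10:30-12:15, 14:45-18:00.
Wiremu in UTC: 09:00-14:30, 16:30-18:00.
Rina in UTC: 10:30-12:00, 15:30-16:30, 17:00-17:30 (add 2h to convert from UTC-2).
Yuki ∩ Callum: 10:30-12:15, 14:45-18:00.
Yuki ∩ Callum ∩ Wiremu: 10:30-12:15, 16:30-18:00.
Yuki ∩ Callum ∩ Wiremu ∩ Rina: 10:30-12:00, 17:00-17:30.
Those are the intersection windows.

10:30-12:00, 17:00-17:30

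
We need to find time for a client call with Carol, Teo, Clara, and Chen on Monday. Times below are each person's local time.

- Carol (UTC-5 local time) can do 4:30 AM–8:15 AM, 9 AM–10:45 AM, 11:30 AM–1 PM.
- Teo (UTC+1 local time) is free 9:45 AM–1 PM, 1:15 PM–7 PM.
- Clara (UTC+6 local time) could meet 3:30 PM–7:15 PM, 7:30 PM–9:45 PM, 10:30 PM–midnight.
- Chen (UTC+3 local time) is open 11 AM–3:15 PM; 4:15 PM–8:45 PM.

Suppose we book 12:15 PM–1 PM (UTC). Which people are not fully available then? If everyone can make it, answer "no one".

Chen

Carol in UTC: 09:30-13:15, 14:00-15:45, 16:30-18:00 (add 5h to convert from UTC-5).
Teo in UTC: 08:45-12:00, 12:15-18:00 (subtract 1h to convert from UTC+1).
Clara in UTC: 09:30-13:15, 13:30-15:45, 16:30-18:00 (subtract 6h to convert from UTC+6).
Chen in UTC: 08:00-12:15, 13:15-17:45 (subtract 3h to convert from UTC+3).
Carol: free for 12:15-13:00. Teo: free for 12:15-13:00. Clara: free for 12:15-13:00. Chen: not fully free for 12:15-13:00.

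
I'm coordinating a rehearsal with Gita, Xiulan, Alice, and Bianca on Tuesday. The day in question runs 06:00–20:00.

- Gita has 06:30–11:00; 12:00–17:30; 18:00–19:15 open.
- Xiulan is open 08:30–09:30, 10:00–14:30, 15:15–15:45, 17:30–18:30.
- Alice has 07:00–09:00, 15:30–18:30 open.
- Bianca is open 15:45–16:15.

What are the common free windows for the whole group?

none

Gita ∩ Xiulan: 08:30-09:30, 10:00-11:00, 12:00-14:30, 15:15-15:45, 18:00-18:30.
Gita ∩ Xiulan ∩ Alice: 08:30-09:00, 15:30-15:45, 18:00-18:30.
Gita ∩ Xiulan ∩ Alice ∩ Bianca: ∅.
There is no time when everyone is free.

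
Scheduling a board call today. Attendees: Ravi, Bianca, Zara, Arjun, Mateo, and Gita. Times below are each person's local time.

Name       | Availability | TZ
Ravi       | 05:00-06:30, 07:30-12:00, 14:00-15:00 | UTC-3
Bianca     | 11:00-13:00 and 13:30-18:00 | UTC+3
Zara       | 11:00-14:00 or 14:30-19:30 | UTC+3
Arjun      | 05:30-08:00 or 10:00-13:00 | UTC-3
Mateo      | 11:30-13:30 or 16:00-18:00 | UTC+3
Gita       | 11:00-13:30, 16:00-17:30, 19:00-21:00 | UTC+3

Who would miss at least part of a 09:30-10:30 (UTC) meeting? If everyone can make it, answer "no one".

Bianca, Ravi

Ravi in UTC: 08:00-09:30, 10:30-15:00, 17:00-18:00 (add 3h to convert from UTC-3).
Bianca in UTC: 08:00-10:00, 10:30-15:00 (subtract 3h to convert from UTC+3).
Zara in UTC: 08:00-11:00, 11:30-16:30 (subtract 3h to convert from UTC+3).
Arjun in UTC: 08:30-11:00, 13:00-16:00 (add 3h to convert from UTC-3).
Mateo in UTC: 08:30-10:30, 13:00-15:00 (subtract 3h to convert from UTC+3).
Gita in UTC: 08:00-10:30, 13:00-14:30, 16:00-18:00 (subtract 3h to convert from UTC+3).
Ravi: not fully free for 09:30-10:30. Bianca: not fully free for 09:30-10:30. Zara: free for 09:30-10:30. Arjun: free for 09:30-10:30. Mateo: free for 09:30-10:30. Gita: free for 09:30-10:30.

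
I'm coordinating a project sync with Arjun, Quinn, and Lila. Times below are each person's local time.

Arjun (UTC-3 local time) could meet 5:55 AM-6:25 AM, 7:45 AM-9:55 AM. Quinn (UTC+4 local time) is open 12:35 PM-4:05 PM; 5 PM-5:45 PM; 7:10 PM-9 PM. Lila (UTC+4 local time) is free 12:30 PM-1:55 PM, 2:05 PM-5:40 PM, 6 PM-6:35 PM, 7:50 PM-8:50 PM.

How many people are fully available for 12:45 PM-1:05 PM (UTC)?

1

Arjun in UTC: 08:55-09:25, 10:45-12:55 (add 3h to convert from UTC-3).
Quinn in UTC: 08:35-12:05, 13:00-13:45, 15:10-17:00 (subtract 4h to convert from UTC+4).
Lila in UTC: 08:30-09:55, 10:05-13:40, 14:00-14:35, 15:50-16:50 (subtract 4h to convert from UTC+4).
Lila can make the full 12:45-13:05 slot — that's 1.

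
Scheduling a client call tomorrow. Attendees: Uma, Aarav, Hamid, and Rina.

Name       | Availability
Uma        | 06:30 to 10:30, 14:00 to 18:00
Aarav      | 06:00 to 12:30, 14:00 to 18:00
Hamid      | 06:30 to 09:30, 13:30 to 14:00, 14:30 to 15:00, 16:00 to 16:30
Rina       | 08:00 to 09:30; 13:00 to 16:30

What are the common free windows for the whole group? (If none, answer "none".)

Uma ∩ Aarav: 06:30-10:30, 14:00-18:00.
Uma ∩ Aarav ∩ Hamid: 06:30-09:30, 14:30-15:00, 16:00-16:30.
Uma ∩ Aarav ∩ Hamid ∩ Rina: 08:00-09:30, 14:30-15:00, 16:00-16:30.

08:00-09:30, 14:30-15:00, 16:00-16:30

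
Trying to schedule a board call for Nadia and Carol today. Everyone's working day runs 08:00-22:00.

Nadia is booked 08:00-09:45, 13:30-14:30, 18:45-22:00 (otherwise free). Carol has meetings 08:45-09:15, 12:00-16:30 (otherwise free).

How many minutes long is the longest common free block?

Nadia free: 09:45-13:30, 14:30-18:45 (invert busy blocks within the working day).
Carol free: 08:00-08:45, 09:15-12:00, 16:30-22:00 (invert busy blocks within the working day).
Nadia ∩ Carol: 09:45-12:00, 16:30-18:45.
So the common availability across everyone is 09:45-12:00, 16:30-18:45.
The longest is 09:45-12:00 at 135 minutes.

135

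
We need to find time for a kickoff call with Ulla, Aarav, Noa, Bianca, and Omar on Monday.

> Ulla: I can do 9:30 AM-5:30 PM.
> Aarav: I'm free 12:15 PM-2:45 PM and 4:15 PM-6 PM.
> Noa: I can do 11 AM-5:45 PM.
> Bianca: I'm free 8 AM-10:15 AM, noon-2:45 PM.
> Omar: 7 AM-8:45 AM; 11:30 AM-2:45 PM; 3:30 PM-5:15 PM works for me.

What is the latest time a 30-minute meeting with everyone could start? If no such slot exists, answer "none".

14:15

Ulla ∩ Aarav: 12:15-14:45, 16:15-17:30.
Ulla ∩ Aarav ∩ Noa: 12:15-14:45, 16:15-17:30.
Ulla ∩ Aarav ∩ Noa ∩ Bianca: 12:15-14:45.
Ulla ∩ Aarav ∩ Noa ∩ Bianca ∩ Omar: 12:15-14:45.
The last common window of at least 30 minutes is 12:15-14:45; a 30-minute meeting can start as late as 14:15 and still end by 14:45.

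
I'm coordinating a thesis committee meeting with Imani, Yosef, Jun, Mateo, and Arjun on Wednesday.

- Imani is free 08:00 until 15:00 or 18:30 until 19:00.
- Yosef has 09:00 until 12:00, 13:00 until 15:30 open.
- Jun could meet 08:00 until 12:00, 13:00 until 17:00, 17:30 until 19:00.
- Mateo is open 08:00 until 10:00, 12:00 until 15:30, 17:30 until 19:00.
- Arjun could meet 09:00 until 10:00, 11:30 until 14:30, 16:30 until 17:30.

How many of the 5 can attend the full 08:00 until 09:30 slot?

Imani, Jun, and Mateo can make the full 08:00-09:30 slot — that's 3.

3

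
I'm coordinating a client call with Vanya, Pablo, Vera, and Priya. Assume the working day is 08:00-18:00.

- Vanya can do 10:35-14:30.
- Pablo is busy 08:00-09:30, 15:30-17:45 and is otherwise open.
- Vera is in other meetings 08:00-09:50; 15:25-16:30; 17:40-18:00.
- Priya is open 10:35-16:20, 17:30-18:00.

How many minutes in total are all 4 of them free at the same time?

Vanya free: 10:35-14:30.
Pablo free: 09:30-15:30, 17:45-18:00 (invert busy blocks within the working day).
Vera free: 09:50-15:25, 16:30-17:40 (invert busy blocks within the working day).
Priya free: 10:35-16:20, 17:30-18:00.
Vanya ∩ Pablo: 10:35-14:30.
Vanya ∩ Pablo ∩ Vera: 10:35-14:30.
Vanya ∩ Pablo ∩ Vera ∩ Priya: 10:35-14:30.
That's a single block of 235 minutes.

235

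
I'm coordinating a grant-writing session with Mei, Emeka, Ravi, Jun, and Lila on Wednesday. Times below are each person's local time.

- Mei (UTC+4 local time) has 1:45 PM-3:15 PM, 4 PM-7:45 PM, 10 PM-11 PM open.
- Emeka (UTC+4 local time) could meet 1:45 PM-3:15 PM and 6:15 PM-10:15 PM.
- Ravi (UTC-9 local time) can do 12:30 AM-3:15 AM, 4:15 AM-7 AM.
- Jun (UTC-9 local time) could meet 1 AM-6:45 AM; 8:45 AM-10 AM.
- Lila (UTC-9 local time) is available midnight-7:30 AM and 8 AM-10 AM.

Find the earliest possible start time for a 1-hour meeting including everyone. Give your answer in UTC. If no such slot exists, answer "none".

10:00

Mei in UTC: 09:45-11:15, 12:00-15:45, 18:00-19:00 (subtract 4h to convert from UTC+4).
Emeka in UTC: 09:45-11:15, 14:15-18:15 (subtract 4h to convert from UTC+4).
Ravi in UTC: 09:30-12:15, 13:15-16:00 (add 9h to convert from UTC-9).
Jun in UTC: 10:00-15:45, 17:45-19:00 (add 9h to convert from UTC-9).
Lila in UTC: 09:00-16:30, 17:00-19:00 (add 9h to convert from UTC-9).
Mei ∩ Emeka: 09:45-11:15, 14:15-15:45, 18:00-18:15.
Mei ∩ Emeka ∩ Ravi: 09:45-11:15, 14:15-15:45.
Mei ∩ Emeka ∩ Ravi ∩ Jun: 10:00-11:15, 14:15-15:45.
Mei ∩ Emeka ∩ Ravi ∩ Jun ∩ Lila: 10:00-11:15, 14:15-15:45.
The first common window of at least 60 minutes is 10:00-11:15, so the earliest start is 10:00.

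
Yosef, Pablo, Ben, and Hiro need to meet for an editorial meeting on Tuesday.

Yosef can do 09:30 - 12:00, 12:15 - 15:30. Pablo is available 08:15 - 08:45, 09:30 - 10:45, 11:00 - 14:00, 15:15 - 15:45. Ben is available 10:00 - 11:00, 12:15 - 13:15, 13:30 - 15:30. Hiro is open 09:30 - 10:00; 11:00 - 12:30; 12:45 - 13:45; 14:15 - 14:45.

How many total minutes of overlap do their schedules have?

Yosef ∩ Pablo: 09:30-10:45, 11:00-12:00, 12:15-14:00, 15:15-15:30.
Yosef ∩ Pablo ∩ Ben: 10:00-10:45, 12:15-13:15, 13:30-14:00, 15:15-15:30.
Yosef ∩ Pablo ∩ Ben ∩ Hiro: 12:15-12:30, 12:45-13:15, 13:30-13:45.
Summing the common windows: 15 + 30 + 15 = 60 minutes.

60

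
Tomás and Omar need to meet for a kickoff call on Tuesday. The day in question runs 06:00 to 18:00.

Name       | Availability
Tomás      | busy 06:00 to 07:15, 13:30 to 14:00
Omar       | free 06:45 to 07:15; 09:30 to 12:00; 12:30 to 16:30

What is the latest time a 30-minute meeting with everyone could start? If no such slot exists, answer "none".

16:00

Tomás free: 07:15-13:30, 14:00-18:00 (invert busy blocks within the working day).
Omar free: 06:45-07:15, 09:30-12:00, 12:30-16:30.
Tomás ∩ Omar: 09:30-12:00, 12:30-13:30, 14:00-16:30.
The last common window of at least 30 minutes is 14:00-16:30; a 30-minute meeting can start as late as 16:00 and still end by 16:30.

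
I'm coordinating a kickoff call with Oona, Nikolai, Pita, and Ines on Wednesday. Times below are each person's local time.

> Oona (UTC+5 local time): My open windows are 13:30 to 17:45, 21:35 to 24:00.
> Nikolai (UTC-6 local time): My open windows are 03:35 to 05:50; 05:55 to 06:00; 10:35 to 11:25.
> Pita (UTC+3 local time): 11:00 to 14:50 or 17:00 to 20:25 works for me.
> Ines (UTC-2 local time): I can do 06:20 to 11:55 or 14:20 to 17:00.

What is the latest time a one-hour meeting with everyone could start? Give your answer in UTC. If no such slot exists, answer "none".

10:50

Oona in UTC: 08:30-12:45, 16:35-19:00 (subtract 5h to convert from UTC+5).
Nikolai in UTC: 09:35-11:50, 11:55-12:00, 16:35-17:25 (add 6h to convert from UTC-6).
Pita in UTC: 08:00-11:50, 14:00-17:25 (subtract 3h to convert from UTC+3).
Ines in UTC: 08:20-13:55, 16:20-19:00 (add 2h to convert from UTC-2).
Oona ∩ Nikolai: 09:35-11:50, 11:55-12:00, 16:35-17:25.
Oona ∩ Nikolai ∩ Pita: 09:35-11:50, 16:35-17:25.
Oona ∩ Nikolai ∩ Pita ∩ Ines: 09:35-11:50, 16:35-17:25.
The last common window of at least 60 minutes is 09:35-11:50; a 60-minute meeting can start as late as 10:50 and still end by 11:50.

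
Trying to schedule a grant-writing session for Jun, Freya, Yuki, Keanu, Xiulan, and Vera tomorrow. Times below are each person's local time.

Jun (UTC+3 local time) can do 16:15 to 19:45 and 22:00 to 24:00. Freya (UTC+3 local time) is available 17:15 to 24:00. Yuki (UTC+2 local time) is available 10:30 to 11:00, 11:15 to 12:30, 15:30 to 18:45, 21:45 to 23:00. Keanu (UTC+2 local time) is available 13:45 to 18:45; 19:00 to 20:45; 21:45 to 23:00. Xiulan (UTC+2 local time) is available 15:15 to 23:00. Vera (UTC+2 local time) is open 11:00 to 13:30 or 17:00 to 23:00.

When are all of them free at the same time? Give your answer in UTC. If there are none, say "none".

15:00-16:45, 19:45-21:00

Jun in UTC: 13:15-16:45, 19:00-21:00 (subtract 3h to convert from UTC+3).
Freya in UTC: 14:15-21:00 (subtract 3h to convert from UTC+3).
Yuki in UTC: 08:30-09:00, 09:15-10:30, 13:30-16:45, 19:45-21:00 (subtract 2h to convert from UTC+2).
Keanu in UTC: 11:45-16:45, 17:00-18:45, 19:45-21:00 (subtract 2h to convert from UTC+2).
Xiulan in UTC: 13:15-21:00 (subtract 2h to convert from UTC+2).
Vera in UTC: 09:00-11:30, 15:00-21:00 (subtract 2h to convert from UTC+2).
Jun ∩ Freya: 14:15-16:45, 19:00-21:00.
Jun ∩ Freya ∩ Yuki: 14:15-16:45, 19:45-21:00.
Jun ∩ Freya ∩ Yuki ∩ Keanu: 14:15-16:45, 19:45-21:00.
Jun ∩ Freya ∩ Yuki ∩ Keanu ∩ Xiulan: 14:15-16:45, 19:45-21:00.
Jun ∩ Freya ∩ Yuki ∩ Keanu ∩ Xiulan ∩ Vera: 15:00-16:45, 19:45-21:00.
So the common availability across everyone is 15:00-16:45, 19:45-21:00.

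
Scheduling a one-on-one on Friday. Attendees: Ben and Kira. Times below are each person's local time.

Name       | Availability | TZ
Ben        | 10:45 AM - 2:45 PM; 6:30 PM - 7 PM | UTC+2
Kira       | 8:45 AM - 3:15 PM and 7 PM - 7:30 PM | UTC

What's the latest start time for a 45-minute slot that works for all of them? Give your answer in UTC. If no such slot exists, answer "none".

12:00

Ben in UTC: 08:45-12:45, 16:30-17:00 (subtract 2h to convert from UTC+2).
Kira in UTC: 08:45-15:15, 19:00-19:30.
Ben ∩ Kira: 08:45-12:45.
The last common window of at least 45 minutes is 08:45-12:45; a 45-minute meeting can start as late as 12:00 and still end by 12:45.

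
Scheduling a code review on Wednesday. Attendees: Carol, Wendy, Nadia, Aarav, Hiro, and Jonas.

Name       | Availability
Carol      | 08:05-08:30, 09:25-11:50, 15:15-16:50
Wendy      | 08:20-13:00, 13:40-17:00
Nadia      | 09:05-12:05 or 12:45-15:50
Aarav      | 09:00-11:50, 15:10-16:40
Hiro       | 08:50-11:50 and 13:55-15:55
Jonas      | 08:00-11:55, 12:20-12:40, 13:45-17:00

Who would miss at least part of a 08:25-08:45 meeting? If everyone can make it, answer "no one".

Aarav, Carol, Hiro, Nadia

Carol: not fully free for 08:25-08:45. Wendy: free for 08:25-08:45. Nadia: not fully free for 08:25-08:45. Aarav: not fully free for 08:25-08:45. Hiro: not fully free for 08:25-08:45. Jonas: free for 08:25-08:45.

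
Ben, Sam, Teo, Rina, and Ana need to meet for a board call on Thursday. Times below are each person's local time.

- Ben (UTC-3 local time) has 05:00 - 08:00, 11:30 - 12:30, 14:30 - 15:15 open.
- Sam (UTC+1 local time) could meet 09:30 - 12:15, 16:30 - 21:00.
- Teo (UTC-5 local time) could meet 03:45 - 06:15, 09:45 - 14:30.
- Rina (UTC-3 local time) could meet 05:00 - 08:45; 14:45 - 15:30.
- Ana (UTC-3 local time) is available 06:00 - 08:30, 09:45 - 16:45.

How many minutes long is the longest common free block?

120

Ben in UTC: 08:00-11:00, 14:30-15:30, 17:30-18:15 (add 3h to convert from UTC-3).
Sam in UTC: 08:30-11:15, 15:30-20:00 (subtract 1h to convert from UTC+1).
Teo in UTC: 08:45-11:15, 14:45-19:30 (add 5h to convert from UTC-5).
Rina in UTC: 08:00-11:45, 17:45-18:30 (add 3h to convert from UTC-3).
Ana in UTC: 09:00-11:30, 12:45-19:45 (add 3h to convert from UTC-3).
Ben ∩ Sam: 08:30-11:00, 17:30-18:15.
Ben ∩ Sam ∩ Teo: 08:45-11:00, 17:30-18:15.
Ben ∩ Sam ∩ Teo ∩ Rina: 08:45-11:00, 17:45-18:15.
Ben ∩ Sam ∩ Teo ∩ Rina ∩ Ana: 09:00-11:00, 17:45-18:15.
The longest is 09:00-11:00 at 120 minutes.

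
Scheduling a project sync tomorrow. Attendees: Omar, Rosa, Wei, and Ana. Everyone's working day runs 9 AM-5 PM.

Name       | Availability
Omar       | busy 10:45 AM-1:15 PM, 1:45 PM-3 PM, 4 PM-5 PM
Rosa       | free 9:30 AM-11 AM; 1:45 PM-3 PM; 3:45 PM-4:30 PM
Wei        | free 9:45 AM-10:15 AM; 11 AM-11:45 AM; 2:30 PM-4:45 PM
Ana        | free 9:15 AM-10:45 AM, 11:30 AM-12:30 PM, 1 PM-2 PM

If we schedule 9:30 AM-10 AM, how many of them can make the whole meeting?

Omar free: 09:00-10:45, 13:15-13:45, 15:00-16:00 (invert busy blocks within the working day).
Rosa free: 09:30-11:00, 13:45-15:00, 15:45-16:30.
Wei free: 09:45-10:15, 11:00-11:45, 14:30-16:45.
Ana free: 09:15-10:45, 11:30-12:30, 13:00-14:00.
Omar, Rosa, and Ana can make the full 09:30-10:00 slot — that's 3.

3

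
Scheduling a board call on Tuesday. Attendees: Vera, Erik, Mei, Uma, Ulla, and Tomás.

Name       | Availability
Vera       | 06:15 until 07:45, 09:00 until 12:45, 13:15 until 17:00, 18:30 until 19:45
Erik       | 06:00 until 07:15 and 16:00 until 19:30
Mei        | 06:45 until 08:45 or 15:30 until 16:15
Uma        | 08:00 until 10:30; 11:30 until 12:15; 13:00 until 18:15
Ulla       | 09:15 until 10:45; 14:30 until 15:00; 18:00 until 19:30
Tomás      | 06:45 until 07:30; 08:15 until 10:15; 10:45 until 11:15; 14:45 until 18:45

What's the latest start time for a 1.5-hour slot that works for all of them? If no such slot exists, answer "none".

none

Vera ∩ Erik: 06:15-07:15, 16:00-17:00, 18:30-19:30.
Vera ∩ Erik ∩ Mei: 06:45-07:15, 16:00-16:15.
Vera ∩ Erik ∩ Mei ∩ Uma: 16:00-16:15.
Vera ∩ Erik ∩ Mei ∩ Uma ∩ Ulla: ∅.
Vera ∩ Erik ∩ Mei ∩ Uma ∩ Ulla ∩ Tomás: ∅.
There is no time when everyone is free.
No common window is at least 90 minutes long.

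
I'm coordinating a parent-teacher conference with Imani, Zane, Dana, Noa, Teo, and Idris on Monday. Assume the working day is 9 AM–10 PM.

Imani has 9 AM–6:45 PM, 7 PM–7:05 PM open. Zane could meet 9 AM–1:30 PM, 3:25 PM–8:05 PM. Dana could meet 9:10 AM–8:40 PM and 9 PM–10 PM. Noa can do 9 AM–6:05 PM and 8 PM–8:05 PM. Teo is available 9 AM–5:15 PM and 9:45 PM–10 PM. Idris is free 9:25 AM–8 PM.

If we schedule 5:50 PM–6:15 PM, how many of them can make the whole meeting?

Imani, Zane, Dana, and Idris can make the full 17:50-18:15 slot — that's 4.

4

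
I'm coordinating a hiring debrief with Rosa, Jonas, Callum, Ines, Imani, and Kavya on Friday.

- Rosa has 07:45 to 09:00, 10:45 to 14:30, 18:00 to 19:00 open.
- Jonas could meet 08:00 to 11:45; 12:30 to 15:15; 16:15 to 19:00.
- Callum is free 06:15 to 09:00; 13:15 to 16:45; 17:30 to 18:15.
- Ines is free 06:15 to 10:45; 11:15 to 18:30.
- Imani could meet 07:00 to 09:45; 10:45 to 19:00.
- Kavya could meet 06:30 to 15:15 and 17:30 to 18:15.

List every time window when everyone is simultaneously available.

08:00-09:00, 13:15-14:30, 18:00-18:15

Rosa ∩ Jonas: 08:00-09:00, 10:45-11:45, 12:30-14:30, 18:00-19:00.
Rosa ∩ Jonas ∩ Callum: 08:00-09:00, 13:15-14:30, 18:00-18:15.
Rosa ∩ Jonas ∩ Callum ∩ Ines: 08:00-09:00, 13:15-14:30, 18:00-18:15.
Rosa ∩ Jonas ∩ Callum ∩ Ines ∩ Imani: 08:00-09:00, 13:15-14:30, 18:00-18:15.
Rosa ∩ Jonas ∩ Callum ∩ Ines ∩ Imani ∩ Kavya: 08:00-09:00, 13:15-14:30, 18:00-18:15.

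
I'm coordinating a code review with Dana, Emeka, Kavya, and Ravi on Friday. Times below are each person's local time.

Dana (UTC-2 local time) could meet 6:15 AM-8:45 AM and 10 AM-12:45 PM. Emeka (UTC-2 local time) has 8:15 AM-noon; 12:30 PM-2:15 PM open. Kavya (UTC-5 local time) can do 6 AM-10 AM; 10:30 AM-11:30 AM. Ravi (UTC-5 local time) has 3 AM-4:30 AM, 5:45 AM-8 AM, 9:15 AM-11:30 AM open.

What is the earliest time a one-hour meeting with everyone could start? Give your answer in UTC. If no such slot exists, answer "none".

12:00

Dana in UTC: 08:15-10:45, 12:00-14:45 (add 2h to convert from UTC-2).
Emeka in UTC: 10:15-14:00, 14:30-16:15 (add 2h to convert from UTC-2).
Kavya in UTC: 11:00-15:00, 15:30-16:30 (add 5h to convert from UTC-5).
Ravi in UTC: 08:00-09:30, 10:45-13:00, 14:15-16:30 (add 5h to convert from UTC-5).
Dana ∩ Emeka: 10:15-10:45, 12:00-14:00, 14:30-14:45.
Dana ∩ Emeka ∩ Kavya: 12:00-14:00, 14:30-14:45.
Dana ∩ Emeka ∩ Kavya ∩ Ravi: 12:00-13:00, 14:30-14:45.
The first common window of at least 60 minutes is 12:00-13:00, so the earliest start is 12:00.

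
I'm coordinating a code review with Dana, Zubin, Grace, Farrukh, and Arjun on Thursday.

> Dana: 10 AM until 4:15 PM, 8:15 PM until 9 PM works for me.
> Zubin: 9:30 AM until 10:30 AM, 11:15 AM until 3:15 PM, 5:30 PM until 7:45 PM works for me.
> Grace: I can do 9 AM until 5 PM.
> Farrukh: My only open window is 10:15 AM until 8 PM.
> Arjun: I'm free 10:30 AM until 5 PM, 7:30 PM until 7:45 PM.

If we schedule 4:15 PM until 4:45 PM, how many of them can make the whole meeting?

3

Grace, Farrukh, and Arjun can make the full 16:15-16:45 slot — that's 3.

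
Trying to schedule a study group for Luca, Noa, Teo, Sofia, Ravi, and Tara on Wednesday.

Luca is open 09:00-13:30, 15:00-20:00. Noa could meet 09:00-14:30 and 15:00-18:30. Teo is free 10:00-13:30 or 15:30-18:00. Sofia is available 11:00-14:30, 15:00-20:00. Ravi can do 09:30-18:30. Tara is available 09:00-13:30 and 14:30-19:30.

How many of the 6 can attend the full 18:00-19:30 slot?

Luca, Sofia, and Tara can make the full 18:00-19:30 slot — that's 3.

3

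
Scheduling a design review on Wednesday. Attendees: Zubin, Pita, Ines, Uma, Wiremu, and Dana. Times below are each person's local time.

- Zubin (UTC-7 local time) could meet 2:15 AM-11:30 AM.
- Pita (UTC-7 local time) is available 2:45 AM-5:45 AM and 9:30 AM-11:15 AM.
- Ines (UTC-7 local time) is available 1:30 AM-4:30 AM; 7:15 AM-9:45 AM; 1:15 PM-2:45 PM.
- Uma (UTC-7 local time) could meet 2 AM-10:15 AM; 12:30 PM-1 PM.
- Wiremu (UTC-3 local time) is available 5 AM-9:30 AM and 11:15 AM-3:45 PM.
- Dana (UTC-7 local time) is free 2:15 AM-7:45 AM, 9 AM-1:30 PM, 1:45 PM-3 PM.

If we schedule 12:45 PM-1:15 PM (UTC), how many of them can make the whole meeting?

3

Zubin in UTC: 09:15-18:30 (add 7h to convert from UTC-7).
Pita in UTC: 09:45-12:45, 16:30-18:15 (add 7h to convert from UTC-7).
Ines in UTC: 08:30-11:30, 14:15-16:45, 20:15-21:45 (add 7h to convert from UTC-7).
Uma in UTC: 09:00-17:15, 19:30-20:00 (add 7h to convert from UTC-7).
Wiremu in UTC: 08:00-12:30, 14:15-18:45 (add 3h to convert from UTC-3).
Dana in UTC: 09:15-14:45, 16:00-20:30, 20:45-22:00 (add 7h to convert from UTC-7).
Zubin, Uma, and Dana can make the full 12:45-13:15 slot — that's 3.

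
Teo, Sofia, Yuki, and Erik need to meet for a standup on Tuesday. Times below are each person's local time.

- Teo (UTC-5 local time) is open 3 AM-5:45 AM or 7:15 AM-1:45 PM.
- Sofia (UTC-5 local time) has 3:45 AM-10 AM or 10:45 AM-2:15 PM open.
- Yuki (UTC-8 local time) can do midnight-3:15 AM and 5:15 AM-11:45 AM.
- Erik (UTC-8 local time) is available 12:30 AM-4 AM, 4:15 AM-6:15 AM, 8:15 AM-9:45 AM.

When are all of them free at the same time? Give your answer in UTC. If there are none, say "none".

Teo in UTC: 08:00-10:45, 12:15-18:45 (add 5h to convert from UTC-5).
Sofia in UTC: 08:45-15:00, 15:45-19:15 (add 5h to convert from UTC-5).
Yuki in UTC: 08:00-11:15, 13:15-19:45 (add 8h to convert from UTC-8).
Erik in UTC: 08:30-12:00, 12:15-14:15, 16:15-17:45 (add 8h to convert from UTC-8).
Teo ∩ Sofia: 08:45-10:45, 12:15-15:00, 15:45-18:45.
Teo ∩ Sofia ∩ Yuki: 08:45-10:45, 13:15-15:00, 15:45-18:45.
Teo ∩ Sofia ∩ Yuki ∩ Erik: 08:45-10:45, 13:15-14:15, 16:15-17:45.
So the common availability across everyone is 08:45-10:45, 13:15-14:15, 16:15-17:45.

08:45-10:45, 13:15-14:15, 16:15-17:45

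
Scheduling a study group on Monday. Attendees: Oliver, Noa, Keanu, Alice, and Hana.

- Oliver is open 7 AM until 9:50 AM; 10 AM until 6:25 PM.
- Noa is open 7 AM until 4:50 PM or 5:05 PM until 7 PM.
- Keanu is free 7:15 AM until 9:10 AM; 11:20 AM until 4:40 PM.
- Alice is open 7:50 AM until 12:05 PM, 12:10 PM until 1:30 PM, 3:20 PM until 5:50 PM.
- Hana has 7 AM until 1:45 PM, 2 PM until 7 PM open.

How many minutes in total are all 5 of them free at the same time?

Oliver ∩ Noa: 07:00-09:50, 10:00-16:50, 17:05-18:25.
Oliver ∩ Noa ∩ Keanu: 07:15-09:10, 11:20-16:40.
Oliver ∩ Noa ∩ Keanu ∩ Alice: 07:50-09:10, 11:20-12:05, 12:10-13:30, 15:20-16:40.
Oliver ∩ Noa ∩ Keanu ∩ Alice ∩ Hana: 07:50-09:10, 11:20-12:05, 12:10-13:30, 15:20-16:40.
Those are the intersection windows.
Summing the common windows: 80 + 45 + 80 + 80 = 285 minutes.

285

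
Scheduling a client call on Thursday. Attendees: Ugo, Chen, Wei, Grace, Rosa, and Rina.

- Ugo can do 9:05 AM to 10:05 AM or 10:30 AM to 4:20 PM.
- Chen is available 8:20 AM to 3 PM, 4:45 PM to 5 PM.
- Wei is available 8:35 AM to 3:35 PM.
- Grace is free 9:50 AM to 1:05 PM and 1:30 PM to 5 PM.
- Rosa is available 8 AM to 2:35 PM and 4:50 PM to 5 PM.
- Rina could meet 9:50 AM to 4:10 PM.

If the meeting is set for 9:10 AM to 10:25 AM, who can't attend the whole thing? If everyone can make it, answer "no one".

Grace, Rina, Ugo

Ugo: not fully free for 09:10-10:25. Chen: free for 09:10-10:25. Wei: free for 09:10-10:25. Grace: not fully free for 09:10-10:25. Rosa: free for 09:10-10:25. Rina: not fully free for 09:10-10:25.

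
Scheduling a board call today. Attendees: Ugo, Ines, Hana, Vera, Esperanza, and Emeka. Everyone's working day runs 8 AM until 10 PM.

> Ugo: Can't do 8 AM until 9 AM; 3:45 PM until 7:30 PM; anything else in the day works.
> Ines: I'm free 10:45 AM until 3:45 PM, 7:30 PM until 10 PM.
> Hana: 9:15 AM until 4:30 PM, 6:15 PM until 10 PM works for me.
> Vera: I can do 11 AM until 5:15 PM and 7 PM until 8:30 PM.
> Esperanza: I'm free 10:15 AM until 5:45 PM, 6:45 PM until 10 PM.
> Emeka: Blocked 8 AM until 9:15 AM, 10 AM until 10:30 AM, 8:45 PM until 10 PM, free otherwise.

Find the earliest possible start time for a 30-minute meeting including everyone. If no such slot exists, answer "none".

11:00

Ugo free: 09:00-15:45, 19:30-22:00 (invert busy blocks within the working day).
Ines free: 10:45-15:45, 19:30-22:00.
Hana free: 09:15-16:30, 18:15-22:00.
Vera free: 11:00-17:15, 19:00-20:30.
Esperanza free: 10:15-17:45, 18:45-22:00.
Emeka free: 09:15-10:00, 10:30-20:45 (invert busy blocks within the working day).
Ugo ∩ Ines: 10:45-15:45, 19:30-22:00.
Ugo ∩ Ines ∩ Hana: 10:45-15:45, 19:30-22:00.
Ugo ∩ Ines ∩ Hana ∩ Vera: 11:00-15:45, 19:30-20:30.
Ugo ∩ Ines ∩ Hana ∩ Vera ∩ Esperanza: 11:00-15:45, 19:30-20:30.
Ugo ∩ Ines ∩ Hana ∩ Vera ∩ Esperanza ∩ Emeka: 11:00-15:45, 19:30-20:30.
Those are the intersection windows.
The first common window of at least 30 minutes is 11:00-15:45, so the earliest start is 11:00.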